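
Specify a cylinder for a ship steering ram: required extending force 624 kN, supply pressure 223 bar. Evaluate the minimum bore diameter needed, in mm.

D ≈ 189 mm

Extension force acts on the full piston face: F = P × (π/4)D².
D = √(4F / (πP)) = √(4 × 624 kN / (π × 223 bar))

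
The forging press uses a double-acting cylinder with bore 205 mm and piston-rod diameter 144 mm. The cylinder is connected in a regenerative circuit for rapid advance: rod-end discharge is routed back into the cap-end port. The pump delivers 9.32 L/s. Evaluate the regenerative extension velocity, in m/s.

v ≈ 0.572 m/s

In regeneration the rod-end outflow joins the pump flow into the cap end, so the net volume the pump must supply per unit advance equals the rod cross-section area.
Rod cross-section A_rod = π/4 × (144 mm)² = 16290 mm^2
v = Q_pump / A_rod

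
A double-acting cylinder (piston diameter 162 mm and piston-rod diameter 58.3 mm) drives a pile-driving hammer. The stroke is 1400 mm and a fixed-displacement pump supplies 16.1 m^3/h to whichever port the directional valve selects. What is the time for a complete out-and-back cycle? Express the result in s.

t ≈ 12.1 s

Cap-side area A_cap = π/4 × (162 mm)² = 20610 mm^2
Rod-side annular area A_ann = π/4 × (162² − 58.3²) = 17940 mm^2
t_ext = A_cap·L/Q = 6.452 s
t_ret = A_ann·L/Q = 5.617 s
t_cycle = t_ext + t_ret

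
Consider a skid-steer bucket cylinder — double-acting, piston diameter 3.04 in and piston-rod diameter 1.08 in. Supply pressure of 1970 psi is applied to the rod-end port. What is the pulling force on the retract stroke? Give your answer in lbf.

Rod-side annular area A_ann = π/4 × (3.04² − 1.08²) = 6.342 in^2
On retraction the pressure acts on the annular area (bore minus rod).
F = P × A_ann

F ≈ 12500 lbf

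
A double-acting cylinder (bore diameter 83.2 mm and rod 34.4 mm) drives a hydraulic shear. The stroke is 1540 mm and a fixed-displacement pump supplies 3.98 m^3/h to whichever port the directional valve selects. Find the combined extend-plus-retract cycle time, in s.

Cap-side area A_cap = π/4 × (83.2 mm)² = 5437 mm^2
Rod-side annular area A_ann = π/4 × (83.2² − 34.4²) = 4507 mm^2
t_ext = A_cap·L/Q = 7.573 s
t_ret = A_ann·L/Q = 6.279 s
t_cycle = t_ext + t_ret

t ≈ 13.9 s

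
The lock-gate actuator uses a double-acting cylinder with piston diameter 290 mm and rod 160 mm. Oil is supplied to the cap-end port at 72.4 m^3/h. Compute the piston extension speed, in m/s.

Cap-side area A_cap = π/4 × (290 mm)² = 66050 mm^2
v = Q / A

v ≈ 0.304 m/s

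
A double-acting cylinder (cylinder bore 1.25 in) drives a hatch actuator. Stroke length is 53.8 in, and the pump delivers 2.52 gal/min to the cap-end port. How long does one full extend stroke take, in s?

t ≈ 6.81 s

Cap-side area A_cap = π/4 × (1.25 in)² = 1.227 in^2
Swept volume V = A × L; t = V / Q = A·L / Q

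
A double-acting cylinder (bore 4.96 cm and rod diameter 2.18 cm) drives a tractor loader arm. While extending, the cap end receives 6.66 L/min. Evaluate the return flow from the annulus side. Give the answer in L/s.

Cap-side area A_cap = π/4 × (4.96 cm)² = 19.32 cm^2
Rod-side annular area A_ann = π/4 × (4.96² − 2.18²) = 15.59 cm^2
Piston speed v = Q_in/A_cap; rod-end outflow Q_out = v × A_ann = Q_in × A_ann/A_cap.

Q_out ≈ 0.0896 L/s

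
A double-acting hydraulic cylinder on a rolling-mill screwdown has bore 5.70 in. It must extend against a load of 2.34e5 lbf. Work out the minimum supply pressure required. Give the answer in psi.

Cap-side area A_cap = π/4 × (5.70 in)² = 25.52 in^2
P = F / A = 2.34e5 lbf / A

P ≈ 9170 psi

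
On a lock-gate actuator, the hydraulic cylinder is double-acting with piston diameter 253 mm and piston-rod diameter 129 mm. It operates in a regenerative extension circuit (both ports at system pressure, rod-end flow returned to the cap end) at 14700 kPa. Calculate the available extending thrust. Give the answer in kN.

F ≈ 192 kN

With equal pressure on both faces, forces on the annular region cancel; the net push is pressure × rod cross-section.
Rod cross-section A_rod = π/4 × (129 mm)² = 13070 mm^2
F = P × A_rod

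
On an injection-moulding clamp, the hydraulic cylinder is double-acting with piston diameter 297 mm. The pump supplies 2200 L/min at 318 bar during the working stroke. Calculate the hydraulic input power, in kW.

Hydraulic power = P × Q

W ≈ 1170 kW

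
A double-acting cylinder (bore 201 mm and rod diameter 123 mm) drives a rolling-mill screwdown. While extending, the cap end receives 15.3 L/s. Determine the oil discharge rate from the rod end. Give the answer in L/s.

Cap-side area A_cap = π/4 × (201 mm)² = 31730 mm^2
Rod-side annular area A_ann = π/4 × (201² − 123²) = 19850 mm^2
Piston speed v = Q_in/A_cap; rod-end outflow Q_out = v × A_ann = Q_in × A_ann/A_cap.

Q_out ≈ 9.57 L/s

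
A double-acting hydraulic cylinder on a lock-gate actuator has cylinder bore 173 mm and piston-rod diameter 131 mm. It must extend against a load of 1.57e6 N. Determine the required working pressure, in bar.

Cap-side area A_cap = π/4 × (173 mm)² = 23510 mm^2
P = F / A = 1.57e6 N / A

P ≈ 668 bar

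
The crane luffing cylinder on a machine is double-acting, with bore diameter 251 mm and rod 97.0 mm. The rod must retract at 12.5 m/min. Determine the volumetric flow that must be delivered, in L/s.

Q ≈ 8.77 L/s

Rod-side annular area A_ann = π/4 × (251² − 97.0²) = 42090 mm^2
Q = A × v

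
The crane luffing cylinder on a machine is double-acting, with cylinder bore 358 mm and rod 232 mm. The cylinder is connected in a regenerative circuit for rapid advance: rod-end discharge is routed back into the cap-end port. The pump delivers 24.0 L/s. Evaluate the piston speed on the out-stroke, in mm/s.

v ≈ 568 mm/s

In regeneration the rod-end outflow joins the pump flow into the cap end, so the net volume the pump must supply per unit advance equals the rod cross-section area.
Rod cross-section A_rod = π/4 × (232 mm)² = 42270 mm^2
v = Q_pump / A_rod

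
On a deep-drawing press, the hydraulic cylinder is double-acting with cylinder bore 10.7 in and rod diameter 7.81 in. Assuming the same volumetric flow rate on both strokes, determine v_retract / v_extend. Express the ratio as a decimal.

v_ret/v_ext ≈ 2.14

Cap-side area A_cap = π/4 × (10.7 in)² = 89.92 in^2
Rod-side annular area A_ann = π/4 × (10.7² − 7.81²) = 42.01 in^2
For equal Q, v ∝ 1/A, so v_ret/v_ext = A_cap/A_ann.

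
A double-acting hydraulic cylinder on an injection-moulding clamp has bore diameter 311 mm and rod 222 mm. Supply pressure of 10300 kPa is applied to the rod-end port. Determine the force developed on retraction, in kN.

Rod-side annular area A_ann = π/4 × (311² − 222²) = 37260 mm^2
On retraction the pressure acts on the annular area (bore minus rod).
F = P × A_ann

F ≈ 384 kN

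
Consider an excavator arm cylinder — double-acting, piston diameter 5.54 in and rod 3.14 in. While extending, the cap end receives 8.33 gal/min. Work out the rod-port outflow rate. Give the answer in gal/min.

Cap-side area A_cap = π/4 × (5.54 in)² = 24.11 in^2
Rod-side annular area A_ann = π/4 × (5.54² − 3.14²) = 16.36 in^2
Piston speed v = Q_in/A_cap; rod-end outflow Q_out = v × A_ann = Q_in × A_ann/A_cap.

Q_out ≈ 5.65 gal/min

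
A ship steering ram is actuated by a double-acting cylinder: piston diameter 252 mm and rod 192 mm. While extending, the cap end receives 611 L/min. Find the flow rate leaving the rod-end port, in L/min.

Cap-side area A_cap = π/4 × (252 mm)² = 49880 mm^2
Rod-side annular area A_ann = π/4 × (252² − 192²) = 20920 mm^2
Piston speed v = Q_in/A_cap; rod-end outflow Q_out = v × A_ann = Q_in × A_ann/A_cap.

Q_out ≈ 256 L/min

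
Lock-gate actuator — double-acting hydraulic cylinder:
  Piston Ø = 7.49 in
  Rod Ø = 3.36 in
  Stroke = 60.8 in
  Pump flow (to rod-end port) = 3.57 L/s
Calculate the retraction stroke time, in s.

Rod-side annular area A_ann = π/4 × (7.49² − 3.36²) = 35.19 in^2
Swept volume V = A × L; t = V / Q = A·L / Q

t ≈ 9.82 s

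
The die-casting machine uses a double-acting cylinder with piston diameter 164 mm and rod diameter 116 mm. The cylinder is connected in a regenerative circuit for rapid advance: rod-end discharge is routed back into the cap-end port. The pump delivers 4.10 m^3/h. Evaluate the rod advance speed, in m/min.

v ≈ 6.47 m/min

In regeneration the rod-end outflow joins the pump flow into the cap end, so the net volume the pump must supply per unit advance equals the rod cross-section area.
Rod cross-section A_rod = π/4 × (116 mm)² = 10570 mm^2
v = Q_pump / A_rod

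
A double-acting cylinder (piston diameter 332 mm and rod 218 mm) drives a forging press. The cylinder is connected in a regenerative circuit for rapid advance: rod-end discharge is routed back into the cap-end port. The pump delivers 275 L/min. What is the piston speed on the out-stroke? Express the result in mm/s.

v ≈ 123 mm/s

In regeneration the rod-end outflow joins the pump flow into the cap end, so the net volume the pump must supply per unit advance equals the rod cross-section area.
Rod cross-section A_rod = π/4 × (218 mm)² = 37330 mm^2
v = Q_pump / A_rod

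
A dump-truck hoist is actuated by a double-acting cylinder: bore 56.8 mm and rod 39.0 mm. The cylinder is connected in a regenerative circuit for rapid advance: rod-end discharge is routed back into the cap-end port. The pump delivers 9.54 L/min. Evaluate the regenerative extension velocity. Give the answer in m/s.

v ≈ 0.133 m/s

In regeneration the rod-end outflow joins the pump flow into the cap end, so the net volume the pump must supply per unit advance equals the rod cross-section area.
Rod cross-section A_rod = π/4 × (39.0 mm)² = 1195 mm^2
v = Q_pump / A_rod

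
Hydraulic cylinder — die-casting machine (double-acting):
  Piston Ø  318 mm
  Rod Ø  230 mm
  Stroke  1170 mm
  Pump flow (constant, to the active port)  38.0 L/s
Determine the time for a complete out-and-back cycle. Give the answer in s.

t ≈ 3.61 s

Cap-side area A_cap = π/4 × (318 mm)² = 79420 mm^2
Rod-side annular area A_ann = π/4 × (318² − 230²) = 37880 mm^2
t_ext = A_cap·L/Q = 2.445 s
t_ret = A_ann·L/Q = 1.166 s
t_cycle = t_ext + t_ret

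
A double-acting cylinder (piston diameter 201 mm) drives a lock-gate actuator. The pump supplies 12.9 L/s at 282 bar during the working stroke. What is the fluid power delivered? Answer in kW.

Hydraulic power = P × Q

W ≈ 364 kW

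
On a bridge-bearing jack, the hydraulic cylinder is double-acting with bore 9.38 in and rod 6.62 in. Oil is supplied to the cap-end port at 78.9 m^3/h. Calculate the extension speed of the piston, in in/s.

Cap-side area A_cap = π/4 × (9.38 in)² = 69.10 in^2
v = Q / A

v ≈ 19.4 in/s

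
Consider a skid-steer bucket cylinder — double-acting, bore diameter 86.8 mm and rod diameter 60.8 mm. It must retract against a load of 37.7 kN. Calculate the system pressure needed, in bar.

Rod-side annular area A_ann = π/4 × (86.8² − 60.8²) = 3014 mm^2
Retraction: pressure acts on the annular area.
P = F / A = 37.7 kN / A

P ≈ 125 bar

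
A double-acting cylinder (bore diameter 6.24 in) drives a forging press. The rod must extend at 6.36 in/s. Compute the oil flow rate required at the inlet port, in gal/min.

Cap-side area A_cap = π/4 × (6.24 in)² = 30.58 in^2
Q = A × v

Q ≈ 50.5 gal/min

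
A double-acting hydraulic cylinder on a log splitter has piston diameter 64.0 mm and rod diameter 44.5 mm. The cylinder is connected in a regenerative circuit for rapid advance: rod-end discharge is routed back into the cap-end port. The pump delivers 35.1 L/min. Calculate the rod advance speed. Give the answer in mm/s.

In regeneration the rod-end outflow joins the pump flow into the cap end, so the net volume the pump must supply per unit advance equals the rod cross-section area.
Rod cross-section A_rod = π/4 × (44.5 mm)² = 1555 mm^2
v = Q_pump / A_rod

v ≈ 376 mm/s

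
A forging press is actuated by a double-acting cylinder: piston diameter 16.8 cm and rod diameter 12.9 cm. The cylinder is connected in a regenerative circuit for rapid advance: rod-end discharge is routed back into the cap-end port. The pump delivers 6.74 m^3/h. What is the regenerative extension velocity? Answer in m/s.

In regeneration the rod-end outflow joins the pump flow into the cap end, so the net volume the pump must supply per unit advance equals the rod cross-section area.
Rod cross-section A_rod = π/4 × (12.9 cm)² = 130.7 cm^2
v = Q_pump / A_rod

v ≈ 0.143 m/s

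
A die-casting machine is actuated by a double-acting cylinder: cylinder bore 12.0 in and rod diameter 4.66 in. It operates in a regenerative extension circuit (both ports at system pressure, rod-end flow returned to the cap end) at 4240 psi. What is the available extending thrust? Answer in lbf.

With equal pressure on both faces, forces on the annular region cancel; the net push is pressure × rod cross-section.
Rod cross-section A_rod = π/4 × (4.66 in)² = 17.06 in^2
F = P × A_rod

F ≈ 72300 lbf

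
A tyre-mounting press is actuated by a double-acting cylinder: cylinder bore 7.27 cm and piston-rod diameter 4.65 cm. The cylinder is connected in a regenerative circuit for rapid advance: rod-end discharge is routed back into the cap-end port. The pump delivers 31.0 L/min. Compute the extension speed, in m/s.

v ≈ 0.304 m/s

In regeneration the rod-end outflow joins the pump flow into the cap end, so the net volume the pump must supply per unit advance equals the rod cross-section area.
Rod cross-section A_rod = π/4 × (4.65 cm)² = 16.98 cm^2
v = Q_pump / A_rod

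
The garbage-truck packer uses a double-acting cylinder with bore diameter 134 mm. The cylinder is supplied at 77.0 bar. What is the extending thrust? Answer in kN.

Cap-side area A_cap = π/4 × (134 mm)² = 14100 mm^2
F = P × A_cap = 77.0 bar × A_cap

F ≈ 109 kN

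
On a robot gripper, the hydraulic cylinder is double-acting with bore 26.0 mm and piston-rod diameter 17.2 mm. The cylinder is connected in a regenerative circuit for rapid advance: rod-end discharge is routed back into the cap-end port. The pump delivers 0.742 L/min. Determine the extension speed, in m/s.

v ≈ 0.0532 m/s

In regeneration the rod-end outflow joins the pump flow into the cap end, so the net volume the pump must supply per unit advance equals the rod cross-section area.
Rod cross-section A_rod = π/4 × (17.2 mm)² = 232.4 mm^2
v = Q_pump / A_rod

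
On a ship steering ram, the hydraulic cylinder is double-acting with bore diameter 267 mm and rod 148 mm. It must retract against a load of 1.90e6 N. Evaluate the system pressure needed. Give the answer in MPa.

Rod-side annular area A_ann = π/4 × (267² − 148²) = 38790 mm^2
Retraction: pressure acts on the annular area.
P = F / A = 1.90e6 N / A

P ≈ 49.0 MPa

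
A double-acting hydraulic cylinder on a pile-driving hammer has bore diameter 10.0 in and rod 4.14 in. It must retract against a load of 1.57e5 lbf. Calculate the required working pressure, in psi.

Rod-side annular area A_ann = π/4 × (10.0² − 4.14²) = 65.08 in^2
Retraction: pressure acts on the annular area.
P = F / A = 1.57e5 lbf / A

P ≈ 2410 psi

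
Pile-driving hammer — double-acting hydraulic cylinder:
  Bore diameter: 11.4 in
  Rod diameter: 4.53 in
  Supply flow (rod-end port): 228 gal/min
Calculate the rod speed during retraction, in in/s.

v ≈ 10.2 in/s

Rod-side annular area A_ann = π/4 × (11.4² − 4.53²) = 85.95 in^2
Flow into the rod-end port fills the annular volume.
v = Q / A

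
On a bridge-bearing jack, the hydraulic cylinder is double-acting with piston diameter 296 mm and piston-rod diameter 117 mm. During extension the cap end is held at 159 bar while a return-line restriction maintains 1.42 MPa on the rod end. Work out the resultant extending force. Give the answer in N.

F ≈ 1.01e6 N

Cap-side area A_cap = π/4 × (296 mm)² = 68810 mm^2
Rod-side annular area A_ann = π/4 × (296² − 117²) = 58060 mm^2
Net thrust = P_cap·A_cap − P_rod·A_ann = 1.094e6 N − 82450 N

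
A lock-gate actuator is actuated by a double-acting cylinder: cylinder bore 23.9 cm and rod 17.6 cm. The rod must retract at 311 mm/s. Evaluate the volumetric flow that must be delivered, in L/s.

Rod-side annular area A_ann = π/4 × (23.9² − 17.6²) = 205.3 cm^2
Q = A × v

Q ≈ 6.39 L/s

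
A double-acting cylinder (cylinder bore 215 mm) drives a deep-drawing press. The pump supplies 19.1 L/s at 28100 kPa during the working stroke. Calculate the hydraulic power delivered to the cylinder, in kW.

W ≈ 537 kW

Hydraulic power = P × Q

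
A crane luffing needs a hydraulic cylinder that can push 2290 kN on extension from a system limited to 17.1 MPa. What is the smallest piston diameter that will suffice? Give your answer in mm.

D ≈ 413 mm

Extension force acts on the full piston face: F = P × (π/4)D².
D = √(4F / (πP)) = √(4 × 2290 kN / (π × 17.1 MPa))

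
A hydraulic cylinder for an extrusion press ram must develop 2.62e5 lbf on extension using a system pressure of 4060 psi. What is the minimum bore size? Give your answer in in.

D ≈ 9.06 in

Extension force acts on the full piston face: F = P × (π/4)D².
D = √(4F / (πP)) = √(4 × 2.62e5 lbf / (π × 4060 psi))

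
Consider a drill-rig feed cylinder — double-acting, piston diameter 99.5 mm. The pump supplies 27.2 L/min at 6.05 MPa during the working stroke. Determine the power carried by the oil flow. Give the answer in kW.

W ≈ 2.74 kW

Hydraulic power = P × Q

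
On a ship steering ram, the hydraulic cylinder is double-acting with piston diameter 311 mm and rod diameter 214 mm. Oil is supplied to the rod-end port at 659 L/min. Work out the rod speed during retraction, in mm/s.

v ≈ 275 mm/s

Rod-side annular area A_ann = π/4 × (311² − 214²) = 40000 mm^2
Flow into the rod-end port fills the annular volume.
v = Q / A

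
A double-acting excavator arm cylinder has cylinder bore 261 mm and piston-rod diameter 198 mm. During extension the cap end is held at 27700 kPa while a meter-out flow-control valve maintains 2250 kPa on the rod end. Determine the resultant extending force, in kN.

F ≈ 1430 kN

Cap-side area A_cap = π/4 × (261 mm)² = 53500 mm^2
Rod-side annular area A_ann = π/4 × (261² − 198²) = 22710 mm^2
Net thrust = P_cap·A_cap − P_rod·A_ann = 1482 kN − 51.10 kN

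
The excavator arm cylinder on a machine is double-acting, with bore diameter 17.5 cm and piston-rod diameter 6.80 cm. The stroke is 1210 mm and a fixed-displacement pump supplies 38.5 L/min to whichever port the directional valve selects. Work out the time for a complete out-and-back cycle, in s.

Cap-side area A_cap = π/4 × (17.5 cm)² = 240.5 cm^2
Rod-side annular area A_ann = π/4 × (17.5² − 6.80²) = 204.2 cm^2
t_ext = A_cap·L/Q = 45.36 s
t_ret = A_ann·L/Q = 38.51 s
t_cycle = t_ext + t_ret

t ≈ 83.9 s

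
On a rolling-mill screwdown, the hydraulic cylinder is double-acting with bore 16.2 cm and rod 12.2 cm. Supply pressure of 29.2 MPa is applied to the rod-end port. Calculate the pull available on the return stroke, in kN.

F ≈ 261 kN

Rod-side annular area A_ann = π/4 × (16.2² − 12.2²) = 89.22 cm^2
On retraction the pressure acts on the annular area (bore minus rod).
F = P × A_ann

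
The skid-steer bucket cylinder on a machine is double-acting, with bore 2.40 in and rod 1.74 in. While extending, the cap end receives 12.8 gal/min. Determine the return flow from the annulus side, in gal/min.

Q_out ≈ 6.07 gal/min

Cap-side area A_cap = π/4 × (2.40 in)² = 4.524 in^2
Rod-side annular area A_ann = π/4 × (2.40² − 1.74²) = 2.146 in^2
Piston speed v = Q_in/A_cap; rod-end outflow Q_out = v × A_ann = Q_in × A_ann/A_cap.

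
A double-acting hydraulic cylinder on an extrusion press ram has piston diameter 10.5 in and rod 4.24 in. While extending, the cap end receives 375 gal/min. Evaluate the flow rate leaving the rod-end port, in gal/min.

Cap-side area A_cap = π/4 × (10.5 in)² = 86.59 in^2
Rod-side annular area A_ann = π/4 × (10.5² − 4.24²) = 72.47 in^2
Piston speed v = Q_in/A_cap; rod-end outflow Q_out = v × A_ann = Q_in × A_ann/A_cap.

Q_out ≈ 314 gal/min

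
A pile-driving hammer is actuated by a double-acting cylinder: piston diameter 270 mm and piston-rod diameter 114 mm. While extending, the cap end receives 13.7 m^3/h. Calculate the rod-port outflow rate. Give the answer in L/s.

Cap-side area A_cap = π/4 × (270 mm)² = 57260 mm^2
Rod-side annular area A_ann = π/4 × (270² − 114²) = 47050 mm^2
Piston speed v = Q_in/A_cap; rod-end outflow Q_out = v × A_ann = Q_in × A_ann/A_cap.

Q_out ≈ 3.13 L/s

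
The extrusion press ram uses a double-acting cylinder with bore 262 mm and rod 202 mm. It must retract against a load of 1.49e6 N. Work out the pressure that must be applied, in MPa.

Rod-side annular area A_ann = π/4 × (262² − 202²) = 21870 mm^2
Retraction: pressure acts on the annular area.
P = F / A = 1.49e6 N / A

P ≈ 68.1 MPa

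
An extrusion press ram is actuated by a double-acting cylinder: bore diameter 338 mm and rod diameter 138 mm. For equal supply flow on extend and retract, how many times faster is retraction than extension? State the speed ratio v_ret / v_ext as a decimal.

Cap-side area A_cap = π/4 × (338 mm)² = 89730 mm^2
Rod-side annular area A_ann = π/4 × (338² − 138²) = 74770 mm^2
For equal Q, v ∝ 1/A, so v_ret/v_ext = A_cap/A_ann.

v_ret/v_ext ≈ 1.20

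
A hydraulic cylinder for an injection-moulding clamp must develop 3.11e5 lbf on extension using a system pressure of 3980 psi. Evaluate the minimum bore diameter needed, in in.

D ≈ 9.97 in

Extension force acts on the full piston face: F = P × (π/4)D².
D = √(4F / (πP)) = √(4 × 3.11e5 lbf / (π × 3980 psi))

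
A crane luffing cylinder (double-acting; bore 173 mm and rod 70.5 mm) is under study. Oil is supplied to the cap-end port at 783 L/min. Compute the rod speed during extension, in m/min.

Cap-side area A_cap = π/4 × (173 mm)² = 23510 mm^2
v = Q / A

v ≈ 33.3 m/min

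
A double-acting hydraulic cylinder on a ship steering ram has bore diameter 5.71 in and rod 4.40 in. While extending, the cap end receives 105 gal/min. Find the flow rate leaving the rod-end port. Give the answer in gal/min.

Cap-side area A_cap = π/4 × (5.71 in)² = 25.61 in^2
Rod-side annular area A_ann = π/4 × (5.71² − 4.40²) = 10.40 in^2
Piston speed v = Q_in/A_cap; rod-end outflow Q_out = v × A_ann = Q_in × A_ann/A_cap.

Q_out ≈ 42.7 gal/min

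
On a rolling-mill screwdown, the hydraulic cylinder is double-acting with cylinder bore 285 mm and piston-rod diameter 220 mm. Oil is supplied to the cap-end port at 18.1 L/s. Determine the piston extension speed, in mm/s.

Cap-side area A_cap = π/4 × (285 mm)² = 63790 mm^2
v = Q / A

v ≈ 284 mm/s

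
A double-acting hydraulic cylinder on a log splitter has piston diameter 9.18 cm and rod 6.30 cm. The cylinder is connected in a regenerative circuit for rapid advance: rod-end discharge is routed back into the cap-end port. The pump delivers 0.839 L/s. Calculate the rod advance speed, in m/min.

In regeneration the rod-end outflow joins the pump flow into the cap end, so the net volume the pump must supply per unit advance equals the rod cross-section area.
Rod cross-section A_rod = π/4 × (6.30 cm)² = 31.17 cm^2
v = Q_pump / A_rod

v ≈ 16.1 m/min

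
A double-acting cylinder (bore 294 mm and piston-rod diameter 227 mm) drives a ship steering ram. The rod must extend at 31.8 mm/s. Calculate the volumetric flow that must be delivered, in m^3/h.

Cap-side area A_cap = π/4 × (294 mm)² = 67890 mm^2
Q = A × v

Q ≈ 7.77 m^3/h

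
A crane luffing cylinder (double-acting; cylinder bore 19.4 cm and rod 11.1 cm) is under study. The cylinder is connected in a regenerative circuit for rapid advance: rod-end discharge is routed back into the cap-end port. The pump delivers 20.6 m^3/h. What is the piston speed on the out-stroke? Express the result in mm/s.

In regeneration the rod-end outflow joins the pump flow into the cap end, so the net volume the pump must supply per unit advance equals the rod cross-section area.
Rod cross-section A_rod = π/4 × (11.1 cm)² = 96.77 cm^2
v = Q_pump / A_rod

v ≈ 591 mm/s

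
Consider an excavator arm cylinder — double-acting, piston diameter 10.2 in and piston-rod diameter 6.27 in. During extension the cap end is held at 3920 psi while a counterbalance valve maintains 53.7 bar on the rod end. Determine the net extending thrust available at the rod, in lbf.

Cap-side area A_cap = π/4 × (10.2 in)² = 81.71 in^2
Rod-side annular area A_ann = π/4 × (10.2² − 6.27²) = 50.84 in^2
Net thrust = P_cap·A_cap − P_rod·A_ann = 3.203e5 lbf − 39590 lbf

F ≈ 2.81e5 lbf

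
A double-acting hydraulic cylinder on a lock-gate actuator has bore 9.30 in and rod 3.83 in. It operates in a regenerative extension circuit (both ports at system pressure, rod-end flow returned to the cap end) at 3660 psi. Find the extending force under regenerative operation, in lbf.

F ≈ 42200 lbf

With equal pressure on both faces, forces on the annular region cancel; the net push is pressure × rod cross-section.
Rod cross-section A_rod = π/4 × (3.83 in)² = 11.52 in^2
F = P × A_rod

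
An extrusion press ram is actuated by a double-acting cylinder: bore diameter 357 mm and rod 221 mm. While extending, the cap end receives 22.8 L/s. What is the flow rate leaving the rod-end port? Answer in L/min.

Cap-side area A_cap = π/4 × (357 mm)² = 1.001e5 mm^2
Rod-side annular area A_ann = π/4 × (357² − 221²) = 61740 mm^2
Piston speed v = Q_in/A_cap; rod-end outflow Q_out = v × A_ann = Q_in × A_ann/A_cap.

Q_out ≈ 844 L/min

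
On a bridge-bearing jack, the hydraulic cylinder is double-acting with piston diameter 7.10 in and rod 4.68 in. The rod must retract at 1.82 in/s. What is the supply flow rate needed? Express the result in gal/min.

Q ≈ 10.6 gal/min

Rod-side annular area A_ann = π/4 × (7.10² − 4.68²) = 22.39 in^2
Q = A × v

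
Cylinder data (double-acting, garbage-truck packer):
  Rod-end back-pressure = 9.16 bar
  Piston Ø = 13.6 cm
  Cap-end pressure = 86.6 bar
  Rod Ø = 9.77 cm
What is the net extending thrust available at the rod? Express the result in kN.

F ≈ 119 kN

Cap-side area A_cap = π/4 × (13.6 cm)² = 145.3 cm^2
Rod-side annular area A_ann = π/4 × (13.6² − 9.77²) = 70.30 cm^2
Net thrust = P_cap·A_cap − P_rod·A_ann = 125.8 kN − 6.439 kN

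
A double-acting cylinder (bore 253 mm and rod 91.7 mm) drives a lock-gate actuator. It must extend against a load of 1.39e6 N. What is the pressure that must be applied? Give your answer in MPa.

Cap-side area A_cap = π/4 × (253 mm)² = 50270 mm^2
P = F / A = 1.39e6 N / A

P ≈ 27.6 MPa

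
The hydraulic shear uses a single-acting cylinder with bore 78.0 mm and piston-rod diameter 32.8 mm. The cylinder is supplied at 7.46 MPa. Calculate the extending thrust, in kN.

F ≈ 35.6 kN

Cap-side area A_cap = π/4 × (78.0 mm)² = 4778 mm^2
F = P × A_cap = 7.46 MPa × A_cap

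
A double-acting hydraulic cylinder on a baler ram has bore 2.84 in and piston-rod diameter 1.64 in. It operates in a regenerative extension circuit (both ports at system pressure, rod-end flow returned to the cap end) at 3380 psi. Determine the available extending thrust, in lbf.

With equal pressure on both faces, forces on the annular region cancel; the net push is pressure × rod cross-section.
Rod cross-section A_rod = π/4 × (1.64 in)² = 2.112 in^2
F = P × A_rod

F ≈ 7140 lbf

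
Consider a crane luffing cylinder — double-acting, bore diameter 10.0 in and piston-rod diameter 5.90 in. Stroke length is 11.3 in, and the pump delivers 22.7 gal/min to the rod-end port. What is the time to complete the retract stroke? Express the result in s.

Rod-side annular area A_ann = π/4 × (10.0² − 5.90²) = 51.20 in^2
Swept volume V = A × L; t = V / Q = A·L / Q

t ≈ 6.62 s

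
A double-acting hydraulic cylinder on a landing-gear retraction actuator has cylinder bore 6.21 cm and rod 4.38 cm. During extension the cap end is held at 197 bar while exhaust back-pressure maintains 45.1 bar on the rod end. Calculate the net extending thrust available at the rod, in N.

F ≈ 52800 N

Cap-side area A_cap = π/4 × (6.21 cm)² = 30.29 cm^2
Rod-side annular area A_ann = π/4 × (6.21² − 4.38²) = 15.22 cm^2
Net thrust = P_cap·A_cap − P_rod·A_ann = 59670 N − 6865 N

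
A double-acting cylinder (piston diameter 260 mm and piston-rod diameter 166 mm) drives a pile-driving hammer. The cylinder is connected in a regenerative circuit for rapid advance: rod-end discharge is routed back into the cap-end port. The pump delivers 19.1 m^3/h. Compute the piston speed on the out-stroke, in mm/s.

v ≈ 245 mm/s

In regeneration the rod-end outflow joins the pump flow into the cap end, so the net volume the pump must supply per unit advance equals the rod cross-section area.
Rod cross-section A_rod = π/4 × (166 mm)² = 21640 mm^2
v = Q_pump / A_rod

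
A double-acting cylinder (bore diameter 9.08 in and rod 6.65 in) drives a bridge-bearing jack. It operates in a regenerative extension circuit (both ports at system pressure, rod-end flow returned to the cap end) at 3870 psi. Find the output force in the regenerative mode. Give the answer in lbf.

With equal pressure on both faces, forces on the annular region cancel; the net push is pressure × rod cross-section.
Rod cross-section A_rod = π/4 × (6.65 in)² = 34.73 in^2
F = P × A_rod

F ≈ 1.34e5 lbf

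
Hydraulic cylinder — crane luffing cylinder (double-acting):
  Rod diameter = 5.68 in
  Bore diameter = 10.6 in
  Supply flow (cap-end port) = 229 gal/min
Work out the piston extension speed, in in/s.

Cap-side area A_cap = π/4 × (10.6 in)² = 88.25 in^2
v = Q / A

v ≈ 9.99 in/s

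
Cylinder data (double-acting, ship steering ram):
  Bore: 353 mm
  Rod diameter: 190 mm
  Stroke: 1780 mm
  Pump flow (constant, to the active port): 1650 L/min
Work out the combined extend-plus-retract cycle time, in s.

t ≈ 10.8 s

Cap-side area A_cap = π/4 × (353 mm)² = 97870 mm^2
Rod-side annular area A_ann = π/4 × (353² − 190²) = 69510 mm^2
t_ext = A_cap·L/Q = 6.335 s
t_ret = A_ann·L/Q = 4.500 s
t_cycle = t_ext + t_ret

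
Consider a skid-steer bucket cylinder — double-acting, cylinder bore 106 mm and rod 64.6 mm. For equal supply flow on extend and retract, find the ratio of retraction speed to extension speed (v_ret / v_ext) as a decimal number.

Cap-side area A_cap = π/4 × (106 mm)² = 8825 mm^2
Rod-side annular area A_ann = π/4 × (106² − 64.6²) = 5547 mm^2
For equal Q, v ∝ 1/A, so v_ret/v_ext = A_cap/A_ann.

v_ret/v_ext ≈ 1.59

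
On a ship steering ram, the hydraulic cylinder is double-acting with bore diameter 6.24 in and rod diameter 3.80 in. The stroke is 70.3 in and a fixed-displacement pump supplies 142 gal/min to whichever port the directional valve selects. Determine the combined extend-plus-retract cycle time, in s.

t ≈ 6.41 s

Cap-side area A_cap = π/4 × (6.24 in)² = 30.58 in^2
Rod-side annular area A_ann = π/4 × (6.24² − 3.80²) = 19.24 in^2
t_ext = A_cap·L/Q = 3.932 s
t_ret = A_ann·L/Q = 2.474 s
t_cycle = t_ext + t_ret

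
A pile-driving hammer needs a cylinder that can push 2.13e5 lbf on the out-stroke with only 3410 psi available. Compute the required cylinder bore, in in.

Extension force acts on the full piston face: F = P × (π/4)D².
D = √(4F / (πP)) = √(4 × 2.13e5 lbf / (π × 3410 psi))

D ≈ 8.92 in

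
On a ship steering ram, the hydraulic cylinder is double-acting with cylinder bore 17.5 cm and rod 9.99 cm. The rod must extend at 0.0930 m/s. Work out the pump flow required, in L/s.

Q ≈ 2.24 L/s

Cap-side area A_cap = π/4 × (17.5 cm)² = 240.5 cm^2
Q = A × v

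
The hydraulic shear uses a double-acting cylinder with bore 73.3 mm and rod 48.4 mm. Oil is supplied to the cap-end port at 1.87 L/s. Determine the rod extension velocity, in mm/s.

v ≈ 443 mm/s

Cap-side area A_cap = π/4 × (73.3 mm)² = 4220 mm^2
v = Q / A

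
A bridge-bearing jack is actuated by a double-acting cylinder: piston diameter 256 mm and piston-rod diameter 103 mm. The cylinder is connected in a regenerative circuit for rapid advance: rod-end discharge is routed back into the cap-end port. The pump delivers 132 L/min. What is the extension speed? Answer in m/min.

v ≈ 15.8 m/min

In regeneration the rod-end outflow joins the pump flow into the cap end, so the net volume the pump must supply per unit advance equals the rod cross-section area.
Rod cross-section A_rod = π/4 × (103 mm)² = 8332 mm^2
v = Q_pump / A_rod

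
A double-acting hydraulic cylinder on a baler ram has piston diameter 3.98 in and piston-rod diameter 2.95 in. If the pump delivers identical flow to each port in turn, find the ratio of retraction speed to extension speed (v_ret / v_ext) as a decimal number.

v_ret/v_ext ≈ 2.22

Cap-side area A_cap = π/4 × (3.98 in)² = 12.44 in^2
Rod-side annular area A_ann = π/4 × (3.98² − 2.95²) = 5.606 in^2
For equal Q, v ∝ 1/A, so v_ret/v_ext = A_cap/A_ann.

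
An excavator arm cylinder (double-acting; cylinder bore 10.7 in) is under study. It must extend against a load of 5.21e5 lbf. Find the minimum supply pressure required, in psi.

P ≈ 5790 psi

Cap-side area A_cap = π/4 × (10.7 in)² = 89.92 in^2
P = F / A = 5.21e5 lbf / A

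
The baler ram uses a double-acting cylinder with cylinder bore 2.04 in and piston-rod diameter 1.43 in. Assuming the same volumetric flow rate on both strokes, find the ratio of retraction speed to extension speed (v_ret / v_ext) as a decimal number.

v_ret/v_ext ≈ 1.97

Cap-side area A_cap = π/4 × (2.04 in)² = 3.269 in^2
Rod-side annular area A_ann = π/4 × (2.04² − 1.43²) = 1.662 in^2
For equal Q, v ∝ 1/A, so v_ret/v_ext = A_cap/A_ann.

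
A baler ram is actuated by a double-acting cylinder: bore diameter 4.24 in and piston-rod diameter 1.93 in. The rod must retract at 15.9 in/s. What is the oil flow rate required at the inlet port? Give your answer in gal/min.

Q ≈ 46.2 gal/min

Rod-side annular area A_ann = π/4 × (4.24² − 1.93²) = 11.19 in^2
Q = A × v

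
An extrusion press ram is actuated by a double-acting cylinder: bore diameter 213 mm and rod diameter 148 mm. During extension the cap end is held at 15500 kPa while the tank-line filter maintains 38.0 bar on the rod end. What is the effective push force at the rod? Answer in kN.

F ≈ 482 kN

Cap-side area A_cap = π/4 × (213 mm)² = 35630 mm^2
Rod-side annular area A_ann = π/4 × (213² − 148²) = 18430 mm^2
Net thrust = P_cap·A_cap − P_rod·A_ann = 552.3 kN − 70.03 kN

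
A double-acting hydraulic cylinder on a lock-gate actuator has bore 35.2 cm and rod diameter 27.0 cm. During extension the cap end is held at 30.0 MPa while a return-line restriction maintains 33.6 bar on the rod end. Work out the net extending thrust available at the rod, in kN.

F ≈ 2780 kN

Cap-side area A_cap = π/4 × (35.2 cm)² = 973.1 cm^2
Rod-side annular area A_ann = π/4 × (35.2² − 27.0²) = 400.6 cm^2
Net thrust = P_cap·A_cap − P_rod·A_ann = 2919 kN − 134.6 kN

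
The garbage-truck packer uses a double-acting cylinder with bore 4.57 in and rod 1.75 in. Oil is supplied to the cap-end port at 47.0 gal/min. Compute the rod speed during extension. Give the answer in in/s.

Cap-side area A_cap = π/4 × (4.57 in)² = 16.40 in^2
v = Q / A

v ≈ 11.0 in/s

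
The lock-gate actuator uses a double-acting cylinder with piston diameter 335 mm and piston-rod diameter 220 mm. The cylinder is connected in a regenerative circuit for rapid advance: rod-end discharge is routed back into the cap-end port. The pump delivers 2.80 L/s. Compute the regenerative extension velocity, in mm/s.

v ≈ 73.7 mm/s

In regeneration the rod-end outflow joins the pump flow into the cap end, so the net volume the pump must supply per unit advance equals the rod cross-section area.
Rod cross-section A_rod = π/4 × (220 mm)² = 38010 mm^2
v = Q_pump / A_rod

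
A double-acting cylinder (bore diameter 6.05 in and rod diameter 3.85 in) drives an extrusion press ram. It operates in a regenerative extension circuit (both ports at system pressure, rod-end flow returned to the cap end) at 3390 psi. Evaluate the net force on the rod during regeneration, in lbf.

With equal pressure on both faces, forces on the annular region cancel; the net push is pressure × rod cross-section.
Rod cross-section A_rod = π/4 × (3.85 in)² = 11.64 in^2
F = P × A_rod

F ≈ 39500 lbf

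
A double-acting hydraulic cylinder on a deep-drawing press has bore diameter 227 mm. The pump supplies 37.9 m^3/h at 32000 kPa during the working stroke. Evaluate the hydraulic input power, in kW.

W ≈ 337 kW

Hydraulic power = P × Q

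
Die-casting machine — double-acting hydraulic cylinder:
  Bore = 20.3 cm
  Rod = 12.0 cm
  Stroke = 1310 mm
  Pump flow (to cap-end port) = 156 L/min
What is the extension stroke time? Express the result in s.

Cap-side area A_cap = π/4 × (20.3 cm)² = 323.7 cm^2
Swept volume V = A × L; t = V / Q = A·L / Q

t ≈ 16.3 s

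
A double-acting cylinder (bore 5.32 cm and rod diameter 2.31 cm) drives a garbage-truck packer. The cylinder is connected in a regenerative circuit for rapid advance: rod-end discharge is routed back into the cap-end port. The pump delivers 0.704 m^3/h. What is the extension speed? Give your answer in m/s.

v ≈ 0.467 m/s

In regeneration the rod-end outflow joins the pump flow into the cap end, so the net volume the pump must supply per unit advance equals the rod cross-section area.
Rod cross-section A_rod = π/4 × (2.31 cm)² = 4.191 cm^2
v = Q_pump / A_rod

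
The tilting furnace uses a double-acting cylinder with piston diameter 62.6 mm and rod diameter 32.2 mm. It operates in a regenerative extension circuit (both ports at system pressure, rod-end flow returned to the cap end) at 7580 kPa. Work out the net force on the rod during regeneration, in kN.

With equal pressure on both faces, forces on the annular region cancel; the net push is pressure × rod cross-section.
Rod cross-section A_rod = π/4 × (32.2 mm)² = 814.3 mm^2
F = P × A_rod

F ≈ 6.17 kN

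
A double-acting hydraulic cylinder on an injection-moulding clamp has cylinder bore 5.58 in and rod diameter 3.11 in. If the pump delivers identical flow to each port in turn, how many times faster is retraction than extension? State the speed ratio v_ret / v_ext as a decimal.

v_ret/v_ext ≈ 1.45

Cap-side area A_cap = π/4 × (5.58 in)² = 24.45 in^2
Rod-side annular area A_ann = π/4 × (5.58² − 3.11²) = 16.86 in^2
For equal Q, v ∝ 1/A, so v_ret/v_ext = A_cap/A_ann.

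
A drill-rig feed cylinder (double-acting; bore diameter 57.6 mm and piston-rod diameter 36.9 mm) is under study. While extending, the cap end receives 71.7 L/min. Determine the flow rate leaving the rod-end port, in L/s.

Cap-side area A_cap = π/4 × (57.6 mm)² = 2606 mm^2
Rod-side annular area A_ann = π/4 × (57.6² − 36.9²) = 1536 mm^2
Piston speed v = Q_in/A_cap; rod-end outflow Q_out = v × A_ann = Q_in × A_ann/A_cap.

Q_out ≈ 0.705 L/s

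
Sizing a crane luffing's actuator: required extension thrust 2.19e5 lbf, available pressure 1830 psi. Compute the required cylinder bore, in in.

D ≈ 12.3 in

Extension force acts on the full piston face: F = P × (π/4)D².
D = √(4F / (πP)) = √(4 × 2.19e5 lbf / (π × 1830 psi))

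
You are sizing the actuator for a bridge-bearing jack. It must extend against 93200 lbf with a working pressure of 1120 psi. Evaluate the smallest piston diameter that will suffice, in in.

D ≈ 10.3 in

Extension force acts on the full piston face: F = P × (π/4)D².
D = √(4F / (πP)) = √(4 × 93200 lbf / (π × 1120 psi))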